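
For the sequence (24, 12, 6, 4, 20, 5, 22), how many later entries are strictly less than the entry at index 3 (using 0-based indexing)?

0

The element at index 3 is 4.
Elements after it: 20, 5, 22
None of them are smaller than 4.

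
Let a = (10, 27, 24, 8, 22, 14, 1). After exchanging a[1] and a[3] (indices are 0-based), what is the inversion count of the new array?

12

Positions 1 and 3 hold 27 and 8; after swapping, the array is [10, 8, 24, 27, 22, 14, 1].
Element-by-element contributions:
10 → 8, 1 → 2
8 → 1 → 1
24 → 22, 14, 1 → 3
27 → 22, 14, 1 → 3
22 → 14, 1 → 2
14 → 1 → 1
1 → none → 0
Sum: 2 + 1 + 3 + 3 + 2 + 1 + 0 = 12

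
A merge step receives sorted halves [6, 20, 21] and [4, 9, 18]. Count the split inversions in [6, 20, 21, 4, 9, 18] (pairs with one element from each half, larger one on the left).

7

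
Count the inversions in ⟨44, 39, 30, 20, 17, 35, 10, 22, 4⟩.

There are 30 out-of-order pairs.

Count, for each position, how many later elements it exceeds:
44 → 39, 30, 20, 17, 35, 10, 22, 4 → 8
39 → 30, 20, 17, 35, 10, 22, 4 → 7
30 → 20, 17, 10, 22, 4 → 5
20 → 17, 10, 4 → 3
17 → 10, 4 → 2
35 → 10, 22, 4 → 3
10 → 4 → 1
22 → 4 → 1
4 → none → 0
Sum: 8 + 7 + 5 + 3 + 2 + 3 + 1 + 1 + 0 = 30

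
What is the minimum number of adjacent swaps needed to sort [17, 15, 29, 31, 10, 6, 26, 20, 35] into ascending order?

Minimum adjacent swaps = number of inversions (each swap of adjacent out-of-order elements removes one inversion and no swap can remove more).
Count inversions — for each element, later elements that are smaller:
17: 15, 10, 6 → 3
15: 10, 6 → 2
29: 10, 6, 26, 20 → 4
31: 10, 6, 26, 20 → 4
10: 6 → 1
6: none → 0
26: 20 → 1
20: none → 0
35: none → 0
Total inversions: 3 + 2 + 4 + 4 + 1 + 0 + 1 + 0 + 0 = 15

15 adjacent swaps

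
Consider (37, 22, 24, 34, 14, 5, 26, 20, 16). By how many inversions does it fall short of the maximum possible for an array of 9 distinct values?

Maximum inversions for 9 distinct elements is C(9, 2) = 9·8/2 = 36.
Current inversions — for each element, count later smaller elements:
37: 8
22: 4
24: 4
34: 5
14: 1
5: 0
26: 2
20: 1
16: 0
Current total: 8 + 4 + 4 + 5 + 1 + 0 + 2 + 1 + 0 = 25
Shortfall: 36 − 25 = 11

11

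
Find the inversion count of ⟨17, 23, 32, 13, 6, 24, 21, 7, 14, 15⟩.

For each element, count later entries that are smaller:
17: 5
23: 6
32: 7
13: 2
6: 0
24: 4
21: 3
7: 0
14: 0
15: 0
Sum: 5 + 6 + 7 + 2 + 0 + 4 + 3 + 0 + 0 + 0 = 27

Inversions: 27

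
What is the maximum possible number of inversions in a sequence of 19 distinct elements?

A reversed (strictly descending) arrangement makes every pair an inversion, giving C(19, 2) inversions.
C(19, 2) = 19·18/2 = 171

171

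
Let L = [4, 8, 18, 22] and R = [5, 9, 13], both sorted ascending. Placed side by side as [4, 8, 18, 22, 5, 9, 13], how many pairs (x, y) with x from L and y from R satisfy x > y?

For each element r of the right run, count left-run elements greater than r:
r = 5: 8, 18, 22 → 3
r = 9: 18, 22 → 2
r = 13: 18, 22 → 2
Cross-inversions: 3 + 2 + 2 = 7

7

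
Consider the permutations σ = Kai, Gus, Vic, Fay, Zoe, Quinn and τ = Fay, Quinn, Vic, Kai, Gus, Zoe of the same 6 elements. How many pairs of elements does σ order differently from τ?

Assign each item its position (1..6) in the first ordering, then rewrite the second ordering as that position sequence:
positions: Kai→1, Gus→2, Vic→3, Fay→4, Zoe→5, Quinn→6
second ordering as positions: [4, 6, 3, 1, 2, 5]
Discordant pairs = inversions in this position sequence.
4: 3, 1, 2 → 3
6: 3, 1, 2, 5 → 4
3: 1, 2 → 2
1: 0
2: 0
5: 0
Total: 3 + 4 + 2 + 0 + 0 + 0 = 9

9 discordant pairs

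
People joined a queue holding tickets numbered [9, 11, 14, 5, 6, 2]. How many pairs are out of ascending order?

Listing every pair i<j with a[i]>a[j] (using 0-based positions):
(0,3): 9 > 5
(0,4): 9 > 6
(0,5): 9 > 2
(1,3): 11 > 5
(1,4): 11 > 6
(1,5): 11 > 2
(2,3): 14 > 5
(2,4): 14 > 6
(2,5): 14 > 2
(3,5): 5 > 2
(4,5): 6 > 2
That's 11 pairs.

11 out-of-order pairs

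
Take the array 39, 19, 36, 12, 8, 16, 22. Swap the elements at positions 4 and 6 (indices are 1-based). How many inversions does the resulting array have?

15 inversions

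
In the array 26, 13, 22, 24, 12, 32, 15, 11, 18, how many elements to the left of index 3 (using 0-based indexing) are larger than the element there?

1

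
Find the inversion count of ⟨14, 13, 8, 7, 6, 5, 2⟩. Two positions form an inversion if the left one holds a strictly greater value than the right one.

21 out-of-order pairs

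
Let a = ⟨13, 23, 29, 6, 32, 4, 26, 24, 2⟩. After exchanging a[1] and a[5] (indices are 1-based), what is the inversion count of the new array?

Positions 1 and 5 hold 13 and 32; after swapping, the array is [32, 23, 29, 6, 13, 4, 26, 24, 2].
Sweep left to right; for each value list the smaller values that follow it:
32: 8
23: 4
29: 6
6: 2
13: 2
4: 1
26: 2
24: 1
2: 0
Sum: 8 + 4 + 6 + 2 + 2 + 1 + 2 + 1 + 0 = 26

26 inversions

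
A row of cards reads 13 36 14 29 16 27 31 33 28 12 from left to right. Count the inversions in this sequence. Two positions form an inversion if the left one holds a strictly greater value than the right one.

21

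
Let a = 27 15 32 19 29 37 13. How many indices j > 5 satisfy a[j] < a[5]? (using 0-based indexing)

1

The element at index 5 is 37.
Elements after it: 13
Those smaller than 37: 13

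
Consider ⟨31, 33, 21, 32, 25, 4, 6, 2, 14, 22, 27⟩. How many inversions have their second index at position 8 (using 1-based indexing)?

7 such elements

The element at index 8 is 2.
Elements before it: 31, 33, 21, 32, 25, 4, 6
Those larger than 2: 31, 33, 21, 32, 25, 4, 6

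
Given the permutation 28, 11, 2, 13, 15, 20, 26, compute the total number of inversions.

Out-of-order pairs: 7

Sweep left to right; for each value list the smaller values that follow it:
28: 6
11: 1
2: 0
13: 0
15: 0
20: 0
26: 0
Sum: 6 + 1 + 0 + 0 + 0 + 0 + 0 = 7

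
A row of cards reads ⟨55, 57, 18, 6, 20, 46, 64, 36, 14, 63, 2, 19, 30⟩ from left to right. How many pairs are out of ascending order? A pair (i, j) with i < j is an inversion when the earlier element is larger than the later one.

44

Sweep left to right; for each value list the smaller values that follow it:
55 → 18, 6, 20, 46, 36, 14, 2, 19, 30 → 9
57 → 18, 6, 20, 46, 36, 14, 2, 19, 30 → 9
18 → 6, 14, 2 → 3
6 → 2 → 1
20 → 14, 2, 19 → 3
46 → 36, 14, 2, 19, 30 → 5
64 → 36, 14, 63, 2, 19, 30 → 6
36 → 14, 2, 19, 30 → 4
14 → 2 → 1
63 → 2, 19, 30 → 3
2 → none → 0
19 → none → 0
30 → none → 0
Sum: 9 + 9 + 3 + 1 + 3 + 5 + 6 + 4 + 1 + 3 + 0 + 0 + 0 = 44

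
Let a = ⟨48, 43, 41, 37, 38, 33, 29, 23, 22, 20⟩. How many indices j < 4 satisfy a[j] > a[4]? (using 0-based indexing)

3

The element at index 4 is 38.
Elements before it: 48, 43, 41, 37
Those larger than 38: 48, 43, 41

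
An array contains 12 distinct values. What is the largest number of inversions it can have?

The maximum occurs when the array is in strictly decreasing order: every one of the C(12, 2) pairs is inverted.
C(12, 2) = 12·11/2 = 66

66 inversions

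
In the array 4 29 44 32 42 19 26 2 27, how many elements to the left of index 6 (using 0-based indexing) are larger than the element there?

The element at index 6 is 26.
Elements before it: 4, 29, 44, 32, 42, 19
Those larger than 26: 29, 44, 32, 42

4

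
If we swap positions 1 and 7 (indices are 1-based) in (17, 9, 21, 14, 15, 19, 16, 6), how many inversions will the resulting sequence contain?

Positions 1 and 7 hold 17 and 16; after swapping, the array is [16, 9, 21, 14, 15, 19, 17, 6].
For each element, count later entries that are smaller:
16: 4
9: 1
21: 5
14: 1
15: 1
19: 2
17: 1
6: 0
Sum: 4 + 1 + 5 + 1 + 1 + 2 + 1 + 0 = 15

15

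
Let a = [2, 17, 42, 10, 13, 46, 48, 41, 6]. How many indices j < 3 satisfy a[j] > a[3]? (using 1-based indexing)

The element at index 3 is 42.
Elements before it: 2, 17
None of them are larger than 42.

0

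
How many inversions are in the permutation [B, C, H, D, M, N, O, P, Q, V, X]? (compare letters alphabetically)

For each element, count later entries that are smaller:
B: 0
C: 0
H: 1
D: 0
M: 0
N: 0
O: 0
P: 0
Q: 0
V: 0
X: 0
Sum: 0 + 0 + 1 + 0 + 0 + 0 + 0 + 0 + 0 + 0 + 0 = 1

1 inversion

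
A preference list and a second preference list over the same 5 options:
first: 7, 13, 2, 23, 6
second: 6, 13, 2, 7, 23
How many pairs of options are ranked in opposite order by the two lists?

Assign each item its position (1..5) in the first ordering, then rewrite the second ordering as that position sequence:
positions: 7→1, 13→2, 2→3, 23→4, 6→5
second ordering as positions: [5, 2, 3, 1, 4]
Discordant pairs = inversions in this position sequence.
5: 2, 3, 1, 4 → 4
2: 1 → 1
3: 1 → 1
1: 0
4: 0
Total: 4 + 1 + 1 + 0 + 0 = 6

6 pairs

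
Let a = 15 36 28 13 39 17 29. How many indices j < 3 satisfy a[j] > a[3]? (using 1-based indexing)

The element at index 3 is 28.
Elements before it: 15, 36
Those larger than 28: 36

1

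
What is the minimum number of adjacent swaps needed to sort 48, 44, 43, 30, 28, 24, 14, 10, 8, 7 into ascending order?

45

The minimum number of adjacent swaps to sort an array equals its inversion count, since every such swap removes exactly one inversion.
Count inversions — for each element, later elements that are smaller:
48: 44, 43, 30, 28, 24, 14, 10, 8, 7 → 9
44: 43, 30, 28, 24, 14, 10, 8, 7 → 8
43: 30, 28, 24, 14, 10, 8, 7 → 7
30: 28, 24, 14, 10, 8, 7 → 6
28: 24, 14, 10, 8, 7 → 5
24: 14, 10, 8, 7 → 4
14: 10, 8, 7 → 3
10: 8, 7 → 2
8: 7 → 1
7: none → 0
Total inversions: 9 + 8 + 7 + 6 + 5 + 4 + 3 + 2 + 1 + 0 = 45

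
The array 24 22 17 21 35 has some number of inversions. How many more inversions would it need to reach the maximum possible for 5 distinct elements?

Maximum inversions for 5 distinct elements is C(5, 2) = 5·4/2 = 10.
Current inversions — for each element, count later smaller elements:
24: 3
22: 2
17: 0
21: 0
35: 0
Current total: 3 + 2 + 0 + 0 + 0 = 5
Shortfall: 10 − 5 = 5

5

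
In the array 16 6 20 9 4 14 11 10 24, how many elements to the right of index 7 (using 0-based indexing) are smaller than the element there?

0

The element at index 7 is 10.
Elements after it: 24
None of them are smaller than 10.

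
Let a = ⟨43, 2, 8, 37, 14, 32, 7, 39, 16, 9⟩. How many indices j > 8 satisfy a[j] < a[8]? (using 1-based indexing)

2

The element at index 8 is 39.
Elements after it: 16, 9
Those smaller than 39: 16, 9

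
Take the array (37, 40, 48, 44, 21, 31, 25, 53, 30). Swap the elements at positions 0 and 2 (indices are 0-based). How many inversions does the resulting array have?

23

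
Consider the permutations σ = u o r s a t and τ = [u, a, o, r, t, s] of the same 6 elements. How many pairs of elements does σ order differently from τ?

Assign each item its position (1..6) in the first ordering, then rewrite the second ordering as that position sequence:
positions: u→1, o→2, r→3, s→4, a→5, t→6
second ordering as positions: [1, 5, 2, 3, 6, 4]
Discordant pairs = inversions in this position sequence.
1: 0
5: 2, 3, 4 → 3
2: 0
3: 0
6: 4 → 1
4: 0
Total: 0 + 3 + 0 + 0 + 1 + 0 = 4

Discordant pairs: 4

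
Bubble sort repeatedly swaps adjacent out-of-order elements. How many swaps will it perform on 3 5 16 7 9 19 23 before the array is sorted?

2

Each adjacent swap fixes exactly one inversion, so the minimum swap count equals the number of inversions.
Count inversions — for each element, later elements that are smaller:
3: none → 0
5: none → 0
16: 7, 9 → 2
7: none → 0
9: none → 0
19: none → 0
23: none → 0
Total inversions: 0 + 0 + 2 + 0 + 0 + 0 + 0 = 2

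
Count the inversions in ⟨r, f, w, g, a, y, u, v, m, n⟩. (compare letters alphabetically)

Out-of-order pairs: 21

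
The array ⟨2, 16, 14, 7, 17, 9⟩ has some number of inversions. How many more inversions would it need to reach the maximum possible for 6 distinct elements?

9

Maximum inversions for 6 distinct elements is C(6, 2) = 6·5/2 = 15.
Current inversions — for each element, count later smaller elements:
2: 0
16: 3
14: 2
7: 0
17: 1
9: 0
Current total: 0 + 3 + 2 + 0 + 1 + 0 = 6
Shortfall: 15 − 6 = 9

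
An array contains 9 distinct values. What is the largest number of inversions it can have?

36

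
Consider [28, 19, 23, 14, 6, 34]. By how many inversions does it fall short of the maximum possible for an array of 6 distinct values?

6 inversions short

Maximum inversions for 6 distinct elements is C(6, 2) = 6·5/2 = 15.
Current inversions — for each element, count later smaller elements:
28: 4
19: 2
23: 2
14: 1
6: 0
34: 0
Current total: 4 + 2 + 2 + 1 + 0 + 0 = 9
Shortfall: 15 − 9 = 6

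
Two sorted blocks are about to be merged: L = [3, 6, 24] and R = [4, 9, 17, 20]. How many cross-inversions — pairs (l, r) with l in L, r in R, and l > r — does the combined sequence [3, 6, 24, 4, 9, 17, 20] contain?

5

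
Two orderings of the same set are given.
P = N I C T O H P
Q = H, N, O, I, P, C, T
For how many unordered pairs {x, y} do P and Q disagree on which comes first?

10

Assign each item its position (1..7) in the first ordering, then rewrite the second ordering as that position sequence:
positions: N→1, I→2, C→3, T→4, O→5, H→6, P→7
second ordering as positions: [6, 1, 5, 2, 7, 3, 4]
Discordant pairs = inversions in this position sequence.
6: 1, 5, 2, 3, 4 → 5
1: 0
5: 2, 3, 4 → 3
2: 0
7: 3, 4 → 2
3: 0
4: 0
Total: 5 + 0 + 3 + 0 + 2 + 0 + 0 = 10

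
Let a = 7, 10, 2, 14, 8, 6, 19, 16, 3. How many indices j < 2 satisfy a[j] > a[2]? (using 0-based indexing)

The element at index 2 is 2.
Elements before it: 7, 10
Those larger than 2: 7, 10

2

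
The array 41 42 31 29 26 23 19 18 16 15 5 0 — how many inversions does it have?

Count, for each position, how many later elements it exceeds:
41: 10
42: 10
31: 9
29: 8
26: 7
23: 6
19: 5
18: 4
16: 3
15: 2
5: 1
0: 0
Sum: 10 + 10 + 9 + 8 + 7 + 6 + 5 + 4 + 3 + 2 + 1 + 0 = 65

There are 65 out-of-order pairs.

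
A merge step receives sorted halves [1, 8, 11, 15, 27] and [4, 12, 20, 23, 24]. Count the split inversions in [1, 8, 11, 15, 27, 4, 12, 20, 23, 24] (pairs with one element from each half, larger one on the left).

For each element r of the right run, count left-run elements greater than r:
r = 4: 8, 11, 15, 27 → 4
r = 12: 15, 27 → 2
r = 20: 27 → 1
r = 23: 27 → 1
r = 24: 27 → 1
Cross-inversions: 4 + 2 + 1 + 1 + 1 = 9

9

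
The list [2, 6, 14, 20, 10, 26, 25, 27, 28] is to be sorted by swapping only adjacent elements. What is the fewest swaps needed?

3 swaps

Minimum adjacent swaps = number of inversions (each swap of adjacent out-of-order elements removes one inversion and no swap can remove more).
Count inversions — for each element, later elements that are smaller:
2: none → 0
6: none → 0
14: 10 → 1
20: 10 → 1
10: none → 0
26: 25 → 1
25: none → 0
27: none → 0
28: none → 0
Total inversions: 0 + 0 + 1 + 1 + 0 + 1 + 0 + 0 + 0 = 3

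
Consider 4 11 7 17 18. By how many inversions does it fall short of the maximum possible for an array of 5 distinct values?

Maximum inversions for 5 distinct elements is C(5, 2) = 5·4/2 = 10.
Current inversions — for each element, count later smaller elements:
4: 0
11: 1
7: 0
17: 0
18: 0
Current total: 0 + 1 + 0 + 0 + 0 = 1
Shortfall: 10 − 1 = 9

9 inversions short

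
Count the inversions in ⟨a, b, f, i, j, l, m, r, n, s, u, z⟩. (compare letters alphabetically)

Count, for each position, how many later elements it exceeds:
a → none → 0
b → none → 0
f → none → 0
i → none → 0
j → none → 0
l → none → 0
m → none → 0
r → n → 1
n → none → 0
s → none → 0
u → none → 0
z → none → 0
Sum: 0 + 0 + 0 + 0 + 0 + 0 + 0 + 1 + 0 + 0 + 0 + 0 = 1

1 out-of-order pair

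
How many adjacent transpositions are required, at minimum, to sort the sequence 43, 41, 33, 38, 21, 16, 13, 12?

Swaps: 27

The minimum number of adjacent swaps to sort an array equals its inversion count, since every such swap removes exactly one inversion.
Count inversions — for each element, later elements that are smaller:
43: 41, 33, 38, 21, 16, 13, 12 → 7
41: 33, 38, 21, 16, 13, 12 → 6
33: 21, 16, 13, 12 → 4
38: 21, 16, 13, 12 → 4
21: 16, 13, 12 → 3
16: 13, 12 → 2
13: 12 → 1
12: none → 0
Total inversions: 7 + 6 + 4 + 4 + 3 + 2 + 1 + 0 = 27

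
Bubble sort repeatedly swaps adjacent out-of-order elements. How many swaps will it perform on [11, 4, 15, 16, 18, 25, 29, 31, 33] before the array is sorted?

The minimum number of adjacent swaps to sort an array equals its inversion count, since every such swap removes exactly one inversion.
Count inversions — for each element, later elements that are smaller:
11: 4 → 1
4: none → 0
15: none → 0
16: none → 0
18: none → 0
25: none → 0
29: none → 0
31: none → 0
33: none → 0
Total inversions: 1 + 0 + 0 + 0 + 0 + 0 + 0 + 0 + 0 = 1

1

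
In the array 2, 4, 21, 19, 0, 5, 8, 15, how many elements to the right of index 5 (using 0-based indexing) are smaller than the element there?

0

The element at index 5 is 5.
Elements after it: 8, 15
None of them are smaller than 5.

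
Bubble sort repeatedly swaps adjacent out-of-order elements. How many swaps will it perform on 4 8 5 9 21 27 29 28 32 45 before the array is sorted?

There are 2 adjacent swaps.

Each adjacent swap fixes exactly one inversion, so the minimum swap count equals the number of inversions.
Count inversions — for each element, later elements that are smaller:
4: none → 0
8: 5 → 1
5: none → 0
9: none → 0
21: none → 0
27: none → 0
29: 28 → 1
28: none → 0
32: none → 0
45: none → 0
Total inversions: 0 + 1 + 0 + 0 + 0 + 0 + 1 + 0 + 0 + 0 = 2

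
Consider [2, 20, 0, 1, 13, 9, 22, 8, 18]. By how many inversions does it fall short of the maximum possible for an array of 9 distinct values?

Maximum inversions for 9 distinct elements is C(9, 2) = 9·8/2 = 36.
Current inversions — for each element, count later smaller elements:
2: 2
20: 6
0: 0
1: 0
13: 2
9: 1
22: 2
8: 0
18: 0
Current total: 2 + 6 + 0 + 0 + 2 + 1 + 2 + 0 + 0 = 13
Shortfall: 36 − 13 = 23

23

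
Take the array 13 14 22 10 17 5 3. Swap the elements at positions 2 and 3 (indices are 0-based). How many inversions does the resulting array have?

Inversions: 14

Positions 2 and 3 hold 22 and 10; after swapping, the array is [13, 14, 10, 22, 17, 5, 3].
Count, for each position, how many later elements it exceeds:
13: 3
14: 3
10: 2
22: 3
17: 2
5: 1
3: 0
Sum: 3 + 3 + 2 + 3 + 2 + 1 + 0 = 14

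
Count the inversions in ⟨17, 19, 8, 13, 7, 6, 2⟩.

Element-by-element contributions:
17 → 8, 13, 7, 6, 2 → 5
19 → 8, 13, 7, 6, 2 → 5
8 → 7, 6, 2 → 3
13 → 7, 6, 2 → 3
7 → 6, 2 → 2
6 → 2 → 1
2 → none → 0
Sum: 5 + 5 + 3 + 3 + 2 + 1 + 0 = 19

19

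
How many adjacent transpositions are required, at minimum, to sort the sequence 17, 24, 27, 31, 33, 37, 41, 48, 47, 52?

Each adjacent swap fixes exactly one inversion, so the minimum swap count equals the number of inversions.
Count inversions — for each element, later elements that are smaller:
17: none → 0
24: none → 0
27: none → 0
31: none → 0
33: none → 0
37: none → 0
41: none → 0
48: 47 → 1
47: none → 0
52: none → 0
Total inversions: 0 + 0 + 0 + 0 + 0 + 0 + 0 + 1 + 0 + 0 = 1

1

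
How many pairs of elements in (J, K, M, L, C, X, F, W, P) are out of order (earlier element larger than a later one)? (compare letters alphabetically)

There are 13 out-of-order pairs.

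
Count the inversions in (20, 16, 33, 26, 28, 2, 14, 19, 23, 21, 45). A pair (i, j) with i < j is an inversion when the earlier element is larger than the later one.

24

Count, for each position, how many later elements it exceeds:
20: 4
16: 2
33: 7
26: 5
28: 5
2: 0
14: 0
19: 0
23: 1
21: 0
45: 0
Sum: 4 + 2 + 7 + 5 + 5 + 0 + 0 + 0 + 1 + 0 + 0 = 24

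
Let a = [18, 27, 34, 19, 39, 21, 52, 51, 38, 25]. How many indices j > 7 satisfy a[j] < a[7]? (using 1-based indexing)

3

The element at index 7 is 52.
Elements after it: 51, 38, 25
Those smaller than 52: 51, 38, 25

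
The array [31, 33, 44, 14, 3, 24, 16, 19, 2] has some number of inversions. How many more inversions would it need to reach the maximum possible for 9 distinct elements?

10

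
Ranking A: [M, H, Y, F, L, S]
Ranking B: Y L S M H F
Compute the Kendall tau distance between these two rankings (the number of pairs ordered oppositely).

Assign each item its position (1..6) in the first ordering, then rewrite the second ordering as that position sequence:
positions: M→1, H→2, Y→3, F→4, L→5, S→6
second ordering as positions: [3, 5, 6, 1, 2, 4]
Discordant pairs = inversions in this position sequence.
3: 1, 2 → 2
5: 1, 2, 4 → 3
6: 1, 2, 4 → 3
1: 0
2: 0
4: 0
Total: 2 + 3 + 3 + 0 + 0 + 0 = 8

8 discordant pairs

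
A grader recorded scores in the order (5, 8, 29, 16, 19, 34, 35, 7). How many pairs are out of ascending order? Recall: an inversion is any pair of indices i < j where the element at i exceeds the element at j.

8

Count, for each position, how many later elements it exceeds:
5: 0
8: 1
29: 3
16: 1
19: 1
34: 1
35: 1
7: 0
Sum: 0 + 1 + 3 + 1 + 1 + 1 + 1 + 0 = 8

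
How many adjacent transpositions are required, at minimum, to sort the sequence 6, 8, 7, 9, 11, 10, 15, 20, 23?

2 swaps

Minimum adjacent swaps = number of inversions (each swap of adjacent out-of-order elements removes one inversion and no swap can remove more).
Count inversions — for each element, later elements that are smaller:
6: none → 0
8: 7 → 1
7: none → 0
9: none → 0
11: 10 → 1
10: none → 0
15: none → 0
20: none → 0
23: none → 0
Total inversions: 0 + 1 + 0 + 0 + 1 + 0 + 0 + 0 + 0 = 2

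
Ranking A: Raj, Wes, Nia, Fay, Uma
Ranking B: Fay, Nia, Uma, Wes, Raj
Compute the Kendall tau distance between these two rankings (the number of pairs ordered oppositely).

8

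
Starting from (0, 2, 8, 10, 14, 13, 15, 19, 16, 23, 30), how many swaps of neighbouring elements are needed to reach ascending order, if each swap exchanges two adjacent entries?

The minimum number of adjacent swaps to sort an array equals its inversion count, since every such swap removes exactly one inversion.
Count inversions — for each element, later elements that are smaller:
0: none → 0
2: none → 0
8: none → 0
10: none → 0
14: 13 → 1
13: none → 0
15: none → 0
19: 16 → 1
16: none → 0
23: none → 0
30: none → 0
Total inversions: 0 + 0 + 0 + 0 + 1 + 0 + 0 + 1 + 0 + 0 + 0 = 2

2 adjacent swaps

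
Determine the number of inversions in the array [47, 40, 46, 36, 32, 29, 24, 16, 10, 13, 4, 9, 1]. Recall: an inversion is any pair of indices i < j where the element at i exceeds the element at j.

75 inversions

For each element, count later entries that are smaller:
47: 12
40: 10
46: 10
36: 9
32: 8
29: 7
24: 6
16: 5
10: 3
13: 3
4: 1
9: 1
1: 0
Sum: 12 + 10 + 10 + 9 + 8 + 7 + 6 + 5 + 3 + 3 + 1 + 1 + 0 = 75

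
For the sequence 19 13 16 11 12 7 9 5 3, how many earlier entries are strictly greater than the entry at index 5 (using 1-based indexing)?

3

The element at index 5 is 12.
Elements before it: 19, 13, 16, 11
Those larger than 12: 19, 13, 16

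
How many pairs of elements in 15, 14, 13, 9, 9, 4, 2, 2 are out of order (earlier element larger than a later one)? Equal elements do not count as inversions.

Inversions: 26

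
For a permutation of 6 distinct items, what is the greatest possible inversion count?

The maximum occurs when the array is in strictly decreasing order: every one of the C(6, 2) pairs is inverted.
C(6, 2) = 6·5/2 = 15

15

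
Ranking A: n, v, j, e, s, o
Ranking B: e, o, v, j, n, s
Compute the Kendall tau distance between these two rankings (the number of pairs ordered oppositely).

Assign each item its position (1..6) in the first ordering, then rewrite the second ordering as that position sequence:
positions: n→1, v→2, j→3, e→4, s→5, o→6
second ordering as positions: [4, 6, 2, 3, 1, 5]
Discordant pairs = inversions in this position sequence.
4: 2, 3, 1 → 3
6: 2, 3, 1, 5 → 4
2: 1 → 1
3: 1 → 1
1: 0
5: 0
Total: 3 + 4 + 1 + 1 + 0 + 0 = 9

9 discordant pairs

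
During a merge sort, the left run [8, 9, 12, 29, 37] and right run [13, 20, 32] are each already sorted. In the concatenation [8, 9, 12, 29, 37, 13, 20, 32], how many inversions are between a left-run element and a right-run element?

5 cross-inversions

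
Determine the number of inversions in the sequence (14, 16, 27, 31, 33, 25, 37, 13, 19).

15 inversions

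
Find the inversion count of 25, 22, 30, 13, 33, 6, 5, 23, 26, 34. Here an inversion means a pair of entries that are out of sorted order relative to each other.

20 inversions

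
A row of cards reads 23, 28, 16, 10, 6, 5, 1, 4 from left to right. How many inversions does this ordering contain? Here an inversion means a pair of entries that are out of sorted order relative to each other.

For each element, count later entries that are smaller:
23 → 16, 10, 6, 5, 1, 4 → 6
28 → 16, 10, 6, 5, 1, 4 → 6
16 → 10, 6, 5, 1, 4 → 5
10 → 6, 5, 1, 4 → 4
6 → 5, 1, 4 → 3
5 → 1, 4 → 2
1 → none → 0
4 → none → 0
Sum: 6 + 6 + 5 + 4 + 3 + 2 + 0 + 0 = 26

26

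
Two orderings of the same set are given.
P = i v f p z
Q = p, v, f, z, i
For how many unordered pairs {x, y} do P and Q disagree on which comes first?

Assign each item its position (1..5) in the first ordering, then rewrite the second ordering as that position sequence:
positions: i→1, v→2, f→3, p→4, z→5
second ordering as positions: [4, 2, 3, 5, 1]
Discordant pairs = inversions in this position sequence.
4: 2, 3, 1 → 3
2: 1 → 1
3: 1 → 1
5: 1 → 1
1: 0
Total: 3 + 1 + 1 + 1 + 0 = 6

6 disagreeing pairs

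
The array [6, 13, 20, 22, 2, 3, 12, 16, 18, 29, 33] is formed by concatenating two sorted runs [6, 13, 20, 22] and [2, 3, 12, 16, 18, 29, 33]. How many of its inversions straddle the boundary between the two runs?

15

For each element r of the right run, count left-run elements greater than r:
r = 2: 6, 13, 20, 22 → 4
r = 3: 6, 13, 20, 22 → 4
r = 12: 13, 20, 22 → 3
r = 16: 20, 22 → 2
r = 18: 20, 22 → 2
r = 29: none → 0
r = 33: none → 0
Cross-inversions: 4 + 4 + 3 + 2 + 2 + 0 + 0 = 15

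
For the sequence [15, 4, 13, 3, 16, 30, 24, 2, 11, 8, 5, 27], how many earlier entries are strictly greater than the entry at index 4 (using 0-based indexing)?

The element at index 4 is 16.
Elements before it: 15, 4, 13, 3
None of them are larger than 16.

0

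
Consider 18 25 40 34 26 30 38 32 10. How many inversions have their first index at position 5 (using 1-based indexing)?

1 such element

The element at index 5 is 26.
Elements after it: 30, 38, 32, 10
Those smaller than 26: 10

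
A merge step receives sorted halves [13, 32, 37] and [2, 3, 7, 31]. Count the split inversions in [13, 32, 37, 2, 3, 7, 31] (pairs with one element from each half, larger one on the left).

11

Take each right-half value and tally the left-half values above it:
r = 2: 13, 32, 37 → 3
r = 3: 13, 32, 37 → 3
r = 7: 13, 32, 37 → 3
r = 31: 32, 37 → 2
Cross-inversions: 3 + 3 + 3 + 2 = 11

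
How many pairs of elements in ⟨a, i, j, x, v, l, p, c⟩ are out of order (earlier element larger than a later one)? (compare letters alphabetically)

For each element, count later entries that are smaller:
a: 0
i: 1
j: 1
x: 4
v: 3
l: 1
p: 1
c: 0
Sum: 0 + 1 + 1 + 4 + 3 + 1 + 1 + 0 = 11

There are 11 inversions.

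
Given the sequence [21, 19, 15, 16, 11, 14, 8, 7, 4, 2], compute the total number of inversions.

There are 43 out-of-order pairs.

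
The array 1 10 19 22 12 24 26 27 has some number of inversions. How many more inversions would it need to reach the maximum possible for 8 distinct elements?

Maximum inversions for 8 distinct elements is C(8, 2) = 8·7/2 = 28.
Current inversions — for each element, count later smaller elements:
1: 0
10: 0
19: 1
22: 1
12: 0
24: 0
26: 0
27: 0
Current total: 0 + 0 + 1 + 1 + 0 + 0 + 0 + 0 = 2
Shortfall: 28 − 2 = 26

26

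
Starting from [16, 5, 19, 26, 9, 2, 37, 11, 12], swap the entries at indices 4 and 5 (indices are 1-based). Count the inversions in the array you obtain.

16 inversions

Positions 4 and 5 hold 26 and 9; after swapping, the array is [16, 5, 19, 9, 26, 2, 37, 11, 12].
For each element, count later entries that are smaller:
16: 5
5: 1
19: 4
9: 1
26: 3
2: 0
37: 2
11: 0
12: 0
Sum: 5 + 1 + 4 + 1 + 3 + 0 + 2 + 0 + 0 = 16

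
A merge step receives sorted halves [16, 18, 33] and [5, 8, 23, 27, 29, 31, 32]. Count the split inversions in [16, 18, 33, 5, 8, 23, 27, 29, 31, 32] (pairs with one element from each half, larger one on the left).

For each element r of the right run, count left-run elements greater than r:
r = 5: 16, 18, 33 → 3
r = 8: 16, 18, 33 → 3
r = 23: 33 → 1
r = 27: 33 → 1
r = 29: 33 → 1
r = 31: 33 → 1
r = 32: 33 → 1
Cross-inversions: 3 + 3 + 1 + 1 + 1 + 1 + 1 = 11

11 split inversions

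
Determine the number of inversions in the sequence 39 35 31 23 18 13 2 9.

For each element, count later entries that are smaller:
39 → 35, 31, 23, 18, 13, 2, 9 → 7
35 → 31, 23, 18, 13, 2, 9 → 6
31 → 23, 18, 13, 2, 9 → 5
23 → 18, 13, 2, 9 → 4
18 → 13, 2, 9 → 3
13 → 2, 9 → 2
2 → none → 0
9 → none → 0
Sum: 7 + 6 + 5 + 4 + 3 + 2 + 0 + 0 = 27

27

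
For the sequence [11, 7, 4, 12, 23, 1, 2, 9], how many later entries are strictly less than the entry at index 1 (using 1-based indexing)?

5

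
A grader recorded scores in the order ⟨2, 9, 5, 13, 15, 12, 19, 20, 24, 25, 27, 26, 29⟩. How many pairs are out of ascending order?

Out-of-order pairs: 4

Element-by-element contributions:
2 → none → 0
9 → 5 → 1
5 → none → 0
13 → 12 → 1
15 → 12 → 1
12 → none → 0
19 → none → 0
20 → none → 0
24 → none → 0
25 → none → 0
27 → 26 → 1
26 → none → 0
29 → none → 0
Sum: 0 + 1 + 0 + 1 + 1 + 0 + 0 + 0 + 0 + 0 + 1 + 0 + 0 = 4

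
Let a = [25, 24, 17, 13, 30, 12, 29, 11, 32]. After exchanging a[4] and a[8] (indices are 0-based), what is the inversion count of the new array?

20

Positions 4 and 8 hold 30 and 32; after swapping, the array is [25, 24, 17, 13, 32, 12, 29, 11, 30].
Element-by-element contributions:
25 → 24, 17, 13, 12, 11 → 5
24 → 17, 13, 12, 11 → 4
17 → 13, 12, 11 → 3
13 → 12, 11 → 2
32 → 12, 29, 11, 30 → 4
12 → 11 → 1
29 → 11 → 1
11 → none → 0
30 → none → 0
Sum: 5 + 4 + 3 + 2 + 4 + 1 + 1 + 0 + 0 = 20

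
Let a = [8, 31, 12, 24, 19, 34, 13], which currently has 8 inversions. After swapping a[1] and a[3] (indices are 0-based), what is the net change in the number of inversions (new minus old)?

-1

Positions 1 and 3 hold 31 and 24; after swapping, the array is [8, 24, 12, 31, 19, 34, 13].
Element-by-element contributions:
8 → none → 0
24 → 12, 19, 13 → 3
12 → none → 0
31 → 19, 13 → 2
19 → 13 → 1
34 → 13 → 1
13 → none → 0
Sum: 0 + 3 + 0 + 2 + 1 + 1 + 0 = 7
Change: 7 − 8 = -1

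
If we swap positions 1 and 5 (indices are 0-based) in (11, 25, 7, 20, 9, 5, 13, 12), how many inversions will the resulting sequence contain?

Positions 1 and 5 hold 25 and 5; after swapping, the array is [11, 5, 7, 20, 9, 25, 13, 12].
Sweep left to right; for each value list the smaller values that follow it:
11: 3
5: 0
7: 0
20: 3
9: 0
25: 2
13: 1
12: 0
Sum: 3 + 0 + 0 + 3 + 0 + 2 + 1 + 0 = 9

9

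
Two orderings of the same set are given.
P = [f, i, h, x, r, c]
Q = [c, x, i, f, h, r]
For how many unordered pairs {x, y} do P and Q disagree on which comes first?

There are 9 disagreeing pairs.

Assign each item its position (1..6) in the first ordering, then rewrite the second ordering as that position sequence:
positions: f→1, i→2, h→3, x→4, r→5, c→6
second ordering as positions: [6, 4, 2, 1, 3, 5]
Discordant pairs = inversions in this position sequence.
6: 4, 2, 1, 3, 5 → 5
4: 2, 1, 3 → 3
2: 1 → 1
1: 0
3: 0
5: 0
Total: 5 + 3 + 1 + 0 + 0 + 0 = 9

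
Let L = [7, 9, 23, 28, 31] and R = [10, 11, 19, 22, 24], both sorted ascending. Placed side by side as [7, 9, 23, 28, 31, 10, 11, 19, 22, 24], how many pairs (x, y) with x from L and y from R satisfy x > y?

Take each right-half value and tally the left-half values above it:
r = 10: 23, 28, 31 → 3
r = 11: 23, 28, 31 → 3
r = 19: 23, 28, 31 → 3
r = 22: 23, 28, 31 → 3
r = 24: 28, 31 → 2
Cross-inversions: 3 + 3 + 3 + 3 + 2 = 14

There are 14 split inversions.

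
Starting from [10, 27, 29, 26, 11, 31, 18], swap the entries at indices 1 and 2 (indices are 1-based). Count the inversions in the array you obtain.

10 inversions

Positions 1 and 2 hold 10 and 27; after swapping, the array is [27, 10, 29, 26, 11, 31, 18].
Count, for each position, how many later elements it exceeds:
27: 4
10: 0
29: 3
26: 2
11: 0
31: 1
18: 0
Sum: 4 + 0 + 3 + 2 + 0 + 1 + 0 = 10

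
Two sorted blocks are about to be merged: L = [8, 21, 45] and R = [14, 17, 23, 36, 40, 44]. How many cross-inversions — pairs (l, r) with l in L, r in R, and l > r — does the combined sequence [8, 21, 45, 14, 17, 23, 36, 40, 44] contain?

8

Count, for every r in R, how many entries of L exceed r:
r = 14: 21, 45 → 2
r = 17: 21, 45 → 2
r = 23: 45 → 1
r = 36: 45 → 1
r = 40: 45 → 1
r = 44: 45 → 1
Cross-inversions: 2 + 2 + 1 + 1 + 1 + 1 = 8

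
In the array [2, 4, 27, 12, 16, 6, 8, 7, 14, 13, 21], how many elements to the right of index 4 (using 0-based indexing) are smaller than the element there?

The element at index 4 is 16.
Elements after it: 6, 8, 7, 14, 13, 21
Those smaller than 16: 6, 8, 7, 14, 13

5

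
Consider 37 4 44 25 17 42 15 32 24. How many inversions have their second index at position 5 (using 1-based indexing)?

3 such elements

The element at index 5 is 17.
Elements before it: 37, 4, 44, 25
Those larger than 17: 37, 44, 25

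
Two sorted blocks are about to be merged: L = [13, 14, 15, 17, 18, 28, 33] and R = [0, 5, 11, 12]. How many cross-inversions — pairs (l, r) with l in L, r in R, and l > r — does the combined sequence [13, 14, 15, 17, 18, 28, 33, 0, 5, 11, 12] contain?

28 split inversions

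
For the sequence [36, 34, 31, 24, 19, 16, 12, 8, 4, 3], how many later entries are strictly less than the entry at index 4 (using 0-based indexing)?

5

The element at index 4 is 19.
Elements after it: 16, 12, 8, 4, 3
Those smaller than 19: 16, 12, 8, 4, 3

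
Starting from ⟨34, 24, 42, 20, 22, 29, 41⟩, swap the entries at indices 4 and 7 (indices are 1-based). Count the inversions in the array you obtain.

15

Positions 4 and 7 hold 20 and 41; after swapping, the array is [34, 24, 42, 41, 22, 29, 20].
Element-by-element contributions:
34: 4
24: 2
42: 4
41: 3
22: 1
29: 1
20: 0
Sum: 4 + 2 + 4 + 3 + 1 + 1 + 0 = 15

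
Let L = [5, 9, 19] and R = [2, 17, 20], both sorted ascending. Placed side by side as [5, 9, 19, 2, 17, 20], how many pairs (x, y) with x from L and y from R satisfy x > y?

For each element r of the right run, count left-run elements greater than r:
r = 2: 5, 9, 19 → 3
r = 17: 19 → 1
r = 20: none → 0
Cross-inversions: 3 + 1 + 0 = 4

4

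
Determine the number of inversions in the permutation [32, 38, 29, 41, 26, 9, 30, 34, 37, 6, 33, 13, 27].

48

Count, for each position, how many later elements it exceeds:
32: 7
38: 10
29: 5
41: 9
26: 3
9: 1
30: 3
34: 4
37: 4
6: 0
33: 2
13: 0
27: 0
Sum: 7 + 10 + 5 + 9 + 3 + 1 + 3 + 4 + 4 + 0 + 2 + 0 + 0 = 48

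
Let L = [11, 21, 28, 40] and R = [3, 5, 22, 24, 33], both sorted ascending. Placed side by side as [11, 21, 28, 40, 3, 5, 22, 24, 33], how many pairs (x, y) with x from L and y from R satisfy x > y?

13

Count, for every r in R, how many entries of L exceed r:
r = 3: 11, 21, 28, 40 → 4
r = 5: 11, 21, 28, 40 → 4
r = 22: 28, 40 → 2
r = 24: 28, 40 → 2
r = 33: 40 → 1
Cross-inversions: 4 + 4 + 2 + 2 + 1 = 13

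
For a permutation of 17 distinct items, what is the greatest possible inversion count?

The maximum occurs when the array is in strictly decreasing order: every one of the C(17, 2) pairs is inverted.
C(17, 2) = 17·16/2 = 136

There are 136 inversions.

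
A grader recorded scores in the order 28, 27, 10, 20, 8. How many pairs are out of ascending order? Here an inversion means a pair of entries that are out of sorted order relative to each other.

Sweep left to right; for each value list the smaller values that follow it:
28 → 27, 10, 20, 8 → 4
27 → 10, 20, 8 → 3
10 → 8 → 1
20 → 8 → 1
8 → none → 0
Sum: 4 + 3 + 1 + 1 + 0 = 9

9 out-of-order pairs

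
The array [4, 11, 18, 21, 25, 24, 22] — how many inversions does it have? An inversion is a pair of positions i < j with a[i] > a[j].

3

Inversion pairs (indices are 0-based):
(4,5): 25 > 24
(4,6): 25 > 22
(5,6): 24 > 22
That's 3 pairs.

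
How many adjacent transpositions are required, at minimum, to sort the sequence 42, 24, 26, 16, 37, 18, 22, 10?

Each adjacent swap fixes exactly one inversion, so the minimum swap count equals the number of inversions.
Count inversions — for each element, later elements that are smaller:
42: 24, 26, 16, 37, 18, 22, 10 → 7
24: 16, 18, 22, 10 → 4
26: 16, 18, 22, 10 → 4
16: 10 → 1
37: 18, 22, 10 → 3
18: 10 → 1
22: 10 → 1
10: none → 0
Total inversions: 7 + 4 + 4 + 1 + 3 + 1 + 1 + 0 = 21

Swaps: 21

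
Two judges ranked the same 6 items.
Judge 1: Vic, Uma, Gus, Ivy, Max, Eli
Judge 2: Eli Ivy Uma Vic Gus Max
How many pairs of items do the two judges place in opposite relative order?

9

Assign each item its position (1..6) in the first ordering, then rewrite the second ordering as that position sequence:
positions: Vic→1, Uma→2, Gus→3, Ivy→4, Max→5, Eli→6
second ordering as positions: [6, 4, 2, 1, 3, 5]
Discordant pairs = inversions in this position sequence.
6: 4, 2, 1, 3, 5 → 5
4: 2, 1, 3 → 3
2: 1 → 1
1: 0
3: 0
5: 0
Total: 5 + 3 + 1 + 0 + 0 + 0 = 9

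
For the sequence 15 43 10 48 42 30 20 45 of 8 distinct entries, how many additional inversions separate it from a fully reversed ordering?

16

Maximum inversions for 8 distinct elements is C(8, 2) = 8·7/2 = 28.
Current inversions — for each element, count later smaller elements:
15: 1
43: 4
10: 0
48: 4
42: 2
30: 1
20: 0
45: 0
Current total: 1 + 4 + 0 + 4 + 2 + 1 + 0 + 0 = 12
Shortfall: 28 − 12 = 16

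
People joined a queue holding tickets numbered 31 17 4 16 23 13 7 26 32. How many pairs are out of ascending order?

There are 16 out-of-order pairs.

Element-by-element contributions:
31 → 17, 4, 16, 23, 13, 7, 26 → 7
17 → 4, 16, 13, 7 → 4
4 → none → 0
16 → 13, 7 → 2
23 → 13, 7 → 2
13 → 7 → 1
7 → none → 0
26 → none → 0
32 → none → 0
Sum: 7 + 4 + 0 + 2 + 2 + 1 + 0 + 0 + 0 = 16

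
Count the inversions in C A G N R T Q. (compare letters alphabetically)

There are 3 inversions.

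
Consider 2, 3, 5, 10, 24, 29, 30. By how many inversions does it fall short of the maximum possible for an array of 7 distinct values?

21

Maximum inversions for 7 distinct elements is C(7, 2) = 7·6/2 = 21.
Current inversions — for each element, count later smaller elements:
2: 0
3: 0
5: 0
10: 0
24: 0
29: 0
30: 0
Current total: 0 + 0 + 0 + 0 + 0 + 0 + 0 = 0
Shortfall: 21 − 0 = 21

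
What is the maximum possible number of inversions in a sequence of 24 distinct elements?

A reversed (strictly descending) arrangement makes every pair an inversion, giving C(24, 2) inversions.
C(24, 2) = 24·23/2 = 276

276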